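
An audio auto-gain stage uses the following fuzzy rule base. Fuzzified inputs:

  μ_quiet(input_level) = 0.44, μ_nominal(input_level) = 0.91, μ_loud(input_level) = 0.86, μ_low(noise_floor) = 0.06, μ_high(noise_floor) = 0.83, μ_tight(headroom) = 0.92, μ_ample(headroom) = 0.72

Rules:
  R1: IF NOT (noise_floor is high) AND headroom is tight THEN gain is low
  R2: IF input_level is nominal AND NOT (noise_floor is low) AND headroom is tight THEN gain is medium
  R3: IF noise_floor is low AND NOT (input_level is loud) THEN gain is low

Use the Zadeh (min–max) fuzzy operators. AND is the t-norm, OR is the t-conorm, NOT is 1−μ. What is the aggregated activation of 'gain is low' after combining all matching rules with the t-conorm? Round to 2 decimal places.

R1: ¬high=1−0.83=0.17, tight=0.92; AND[min(a, b)] → w = 0.17
R2: nominal=0.91, ¬low=1−0.06=0.94, tight=0.92; AND[min(a, b)] → w = 0.91
R3: low=0.06, ¬loud=1−0.86=0.14; AND[min(a, b)] → w = 0.06
Rules with consequent 'low': {R1, R3} → strengths 0.17, 0.06
Aggregate via t-conorm [max(a, b)]: 0.17

0.17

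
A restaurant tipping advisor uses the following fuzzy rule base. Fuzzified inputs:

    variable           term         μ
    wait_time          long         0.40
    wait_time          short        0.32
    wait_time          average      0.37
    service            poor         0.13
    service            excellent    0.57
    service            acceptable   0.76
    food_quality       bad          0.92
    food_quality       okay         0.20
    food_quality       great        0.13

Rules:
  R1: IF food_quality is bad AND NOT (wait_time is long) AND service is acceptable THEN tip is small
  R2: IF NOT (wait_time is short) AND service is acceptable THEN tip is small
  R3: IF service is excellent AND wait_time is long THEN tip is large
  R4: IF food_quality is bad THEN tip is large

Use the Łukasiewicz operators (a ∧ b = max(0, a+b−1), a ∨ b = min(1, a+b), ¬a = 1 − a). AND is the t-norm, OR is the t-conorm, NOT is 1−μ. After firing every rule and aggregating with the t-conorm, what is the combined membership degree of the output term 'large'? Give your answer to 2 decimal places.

R1: bad=0.92, ¬long=1−0.40=0.60, acceptable=0.76; AND[max(0, a+b−1)] → w = 0.28
R2: ¬short=1−0.32=0.68, acceptable=0.76; AND[max(0, a+b−1)] → w = 0.44
R3: excellent=0.57, long=0.40; AND[max(0, a+b−1)] → w = 0.00
R4: bad=0.92 → w = 0.92
Rules with consequent 'large': {R3, R4} → strengths 0.00, 0.92
Aggregate via t-conorm [min(1, a+b)]: 0.92

0.92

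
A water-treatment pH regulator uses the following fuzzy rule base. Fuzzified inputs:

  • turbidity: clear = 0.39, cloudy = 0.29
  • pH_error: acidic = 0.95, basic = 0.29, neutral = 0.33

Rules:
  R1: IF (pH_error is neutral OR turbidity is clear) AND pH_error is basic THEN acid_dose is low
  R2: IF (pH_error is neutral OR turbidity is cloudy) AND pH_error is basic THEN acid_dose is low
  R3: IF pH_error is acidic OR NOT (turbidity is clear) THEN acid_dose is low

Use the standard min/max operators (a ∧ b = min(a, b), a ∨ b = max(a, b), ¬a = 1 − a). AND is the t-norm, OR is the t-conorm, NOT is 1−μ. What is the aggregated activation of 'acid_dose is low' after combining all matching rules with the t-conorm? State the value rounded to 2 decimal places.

R1: (neutral=0.33 OR clear=0.39) = 0.39; AND[min(a, b)] with basic=0.29 → w = 0.29
R2: (neutral=0.33 OR cloudy=0.29) = 0.33; AND[min(a, b)] with basic=0.29 → w = 0.29
R3: acidic=0.95, ¬clear=1−0.39=0.61; OR[max(a, b)] → w = 0.95
Rules with consequent 'low': {R1, R2, R3} → strengths 0.29, 0.29, 0.95
Aggregate via t-conorm [max(a, b)]: 0.95

0.95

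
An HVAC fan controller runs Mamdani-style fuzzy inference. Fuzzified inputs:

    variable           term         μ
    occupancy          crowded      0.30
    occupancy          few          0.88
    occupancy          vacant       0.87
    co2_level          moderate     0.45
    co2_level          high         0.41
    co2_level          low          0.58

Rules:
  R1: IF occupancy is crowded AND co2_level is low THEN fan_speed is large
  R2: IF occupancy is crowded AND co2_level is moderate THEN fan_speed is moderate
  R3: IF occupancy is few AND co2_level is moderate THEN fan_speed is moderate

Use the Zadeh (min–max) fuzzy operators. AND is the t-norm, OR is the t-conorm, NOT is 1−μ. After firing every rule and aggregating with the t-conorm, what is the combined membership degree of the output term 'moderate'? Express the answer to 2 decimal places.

R1: crowded=0.30, low=0.58; AND[min(a, b)] → w = 0.30
R2: crowded=0.30, moderate=0.45; AND[min(a, b)] → w = 0.30
R3: few=0.88, moderate=0.45; AND[min(a, b)] → w = 0.45
Rules with consequent 'moderate': {R2, R3} → strengths 0.30, 0.45
Aggregate via t-conorm [max(a, b)]: 0.45

0.45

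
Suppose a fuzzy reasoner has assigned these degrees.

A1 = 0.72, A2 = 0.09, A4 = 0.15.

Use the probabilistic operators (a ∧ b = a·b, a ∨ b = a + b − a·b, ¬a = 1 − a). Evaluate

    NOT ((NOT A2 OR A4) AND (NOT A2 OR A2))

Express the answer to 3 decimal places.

0.152

NOT A2 = 1 − 0.0900 = 0.9100
NOT A2 OR A4 = a + b − a·b on (0.9100, 0.1500) = 0.9235
NOT A2 = 1 − 0.0900 = 0.9100
NOT A2 OR A2 = a + b − a·b on (0.9100, 0.0900) = 0.9181
(NOT A2 OR A4) AND (NOT A2 OR A2) = a·b on (0.9235, 0.9181) = 0.8479
NOT ((NOT A2 OR A4) AND (NOT A2 OR A2)) = 1 − 0.8479 = 0.1521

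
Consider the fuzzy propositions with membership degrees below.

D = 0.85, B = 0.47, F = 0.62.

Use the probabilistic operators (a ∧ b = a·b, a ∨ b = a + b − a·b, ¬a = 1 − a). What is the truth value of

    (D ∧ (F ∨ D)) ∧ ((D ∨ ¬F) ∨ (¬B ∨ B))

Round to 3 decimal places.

0.783

F ∨ D = a + b − a·b on (0.6200, 0.8500) = 0.9430
D ∧ (F ∨ D) = a·b on (0.8500, 0.9430) = 0.8015
¬F = 1 − 0.6200 = 0.3800
D ∨ ¬F = a + b − a·b on (0.8500, 0.3800) = 0.9070
¬B = 1 − 0.4700 = 0.5300
¬B ∨ B = a + b − a·b on (0.5300, 0.4700) = 0.7509
(D ∨ ¬F) ∨ (¬B ∨ B) = a + b − a·b on (0.9070, 0.7509) = 0.9768
(D ∧ (F ∨ D)) ∧ ((D ∨ ¬F) ∨ (¬B ∨ B)) = a·b on (0.8015, 0.9768) = 0.7830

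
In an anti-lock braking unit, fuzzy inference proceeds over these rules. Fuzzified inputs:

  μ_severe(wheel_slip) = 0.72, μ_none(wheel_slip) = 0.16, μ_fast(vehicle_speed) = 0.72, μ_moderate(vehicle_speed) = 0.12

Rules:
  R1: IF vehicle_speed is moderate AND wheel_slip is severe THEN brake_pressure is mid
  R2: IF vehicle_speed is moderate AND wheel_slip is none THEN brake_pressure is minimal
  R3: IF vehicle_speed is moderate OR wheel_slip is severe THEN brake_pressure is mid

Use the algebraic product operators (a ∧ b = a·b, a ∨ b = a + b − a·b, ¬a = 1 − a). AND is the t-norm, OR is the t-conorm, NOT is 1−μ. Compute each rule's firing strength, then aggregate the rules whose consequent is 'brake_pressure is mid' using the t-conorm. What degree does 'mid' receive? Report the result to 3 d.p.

R1: moderate=0.12, severe=0.72; AND[a·b] → w = 0.0864
R2: moderate=0.12, none=0.16; AND[a·b] → w = 0.0192
R3: moderate=0.12, severe=0.72; OR[a + b − a·b] → w = 0.7536
Rules with consequent 'mid': {R1, R3} → strengths 0.0864, 0.7536
Aggregate via t-conorm [a + b − a·b]: 0.7749

0.775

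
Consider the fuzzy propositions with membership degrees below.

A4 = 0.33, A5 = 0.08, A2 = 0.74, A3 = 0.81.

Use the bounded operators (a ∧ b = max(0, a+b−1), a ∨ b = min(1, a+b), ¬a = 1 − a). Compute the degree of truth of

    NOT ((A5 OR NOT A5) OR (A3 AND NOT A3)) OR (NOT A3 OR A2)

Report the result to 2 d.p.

NOT A5 = 1 − 0.08 = 0.92
A5 OR NOT A5 = min(1, a+b) on (0.08, 0.92) = 1.00
NOT A3 = 1 − 0.81 = 0.19
A3 AND NOT A3 = max(0, a+b−1) on (0.81, 0.19) = 0.00
(A5 OR NOT A5) OR (A3 AND NOT A3) = min(1, a+b) on (1.00, 0.00) = 1.00
NOT ((A5 OR NOT A5) OR (A3 AND NOT A3)) = 1 − 1.00 = 0.00
NOT A3 = 1 − 0.81 = 0.19
NOT A3 OR A2 = min(1, a+b) on (0.19, 0.74) = 0.93
NOT ((A5 OR NOT A5) OR (A3 AND NOT A3)) OR (NOT A3 OR A2) = min(1, a+b) on (0.00, 0.93) = 0.93

0.93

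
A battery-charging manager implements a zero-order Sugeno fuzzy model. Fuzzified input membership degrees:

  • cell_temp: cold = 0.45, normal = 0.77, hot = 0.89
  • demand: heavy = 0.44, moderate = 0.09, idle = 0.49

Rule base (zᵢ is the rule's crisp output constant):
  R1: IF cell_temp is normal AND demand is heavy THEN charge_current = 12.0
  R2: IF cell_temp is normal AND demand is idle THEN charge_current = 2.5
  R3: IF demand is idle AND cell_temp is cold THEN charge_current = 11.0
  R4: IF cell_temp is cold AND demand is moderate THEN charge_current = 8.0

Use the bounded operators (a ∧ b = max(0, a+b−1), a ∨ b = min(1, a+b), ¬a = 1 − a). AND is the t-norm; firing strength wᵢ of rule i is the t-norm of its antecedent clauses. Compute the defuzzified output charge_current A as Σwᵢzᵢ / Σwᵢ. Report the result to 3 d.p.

R1 (z=12.0): normal=0.77, heavy=0.44; AND[max(0, a+b−1)] → w = 0.21
R2 (z=2.5): normal=0.77, idle=0.49; AND[max(0, a+b−1)] → w = 0.26
R3 (z=11.0): idle=0.49, cold=0.45; AND[max(0, a+b−1)] → w = 0.00
R4 (z=8.0): cold=0.45, moderate=0.09; AND[max(0, a+b−1)] → w = 0.00
Weighted average = (0.21·12.0 + 0.26·2.5 + 0.00·11.0 + 0.00·8.0) / (0.21 + 0.26 + 0.00 + 0.00)
  = 3.1700 / 0.4700 = 6.745

6.745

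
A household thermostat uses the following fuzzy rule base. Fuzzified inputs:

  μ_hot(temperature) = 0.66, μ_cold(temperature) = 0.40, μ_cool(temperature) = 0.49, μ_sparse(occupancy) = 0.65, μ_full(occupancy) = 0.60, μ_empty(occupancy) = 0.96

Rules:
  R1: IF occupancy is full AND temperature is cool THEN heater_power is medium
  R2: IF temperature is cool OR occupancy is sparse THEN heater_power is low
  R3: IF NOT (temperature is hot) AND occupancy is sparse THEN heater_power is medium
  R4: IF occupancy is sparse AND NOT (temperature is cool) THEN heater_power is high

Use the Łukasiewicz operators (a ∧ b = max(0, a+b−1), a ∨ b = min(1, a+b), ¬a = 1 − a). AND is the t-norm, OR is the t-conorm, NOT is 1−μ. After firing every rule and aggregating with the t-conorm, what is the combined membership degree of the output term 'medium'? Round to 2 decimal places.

R1: full=0.60, cool=0.49; AND[max(0, a+b−1)] → w = 0.09
R2: cool=0.49, sparse=0.65; OR[min(1, a+b)] → w = 1.00
R3: ¬hot=1−0.66=0.34, sparse=0.65; AND[max(0, a+b−1)] → w = 0.00
R4: sparse=0.65, ¬cool=1−0.49=0.51; AND[max(0, a+b−1)] → w = 0.16
Rules with consequent 'medium': {R1, R3} → strengths 0.09, 0.00
Aggregate via t-conorm [min(1, a+b)]: 0.09

0.09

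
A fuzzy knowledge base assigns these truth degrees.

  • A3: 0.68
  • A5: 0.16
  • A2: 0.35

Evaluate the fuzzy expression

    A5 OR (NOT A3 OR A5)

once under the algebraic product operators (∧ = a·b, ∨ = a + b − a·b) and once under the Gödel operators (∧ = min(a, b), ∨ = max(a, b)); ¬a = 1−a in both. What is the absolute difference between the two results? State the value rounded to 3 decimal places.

0.200

Under algebraic product:
  NOT A3 = 1 − 0.6800 = 0.3200
  NOT A3 OR A5 = a + b − a·b on (0.3200, 0.1600) = 0.4288
  A5 OR (NOT A3 OR A5) = a + b − a·b on (0.1600, 0.4288) = 0.5202
  → value = 0.5202
Under Gödel:
  NOT A3 = 1 − 0.68 = 0.32
  NOT A3 OR A5 = max(a, b) on (0.32, 0.16) = 0.32
  A5 OR (NOT A3 OR A5) = max(a, b) on (0.16, 0.32) = 0.32
  → value = 0.3200
|0.5202 − 0.3200| = 0.200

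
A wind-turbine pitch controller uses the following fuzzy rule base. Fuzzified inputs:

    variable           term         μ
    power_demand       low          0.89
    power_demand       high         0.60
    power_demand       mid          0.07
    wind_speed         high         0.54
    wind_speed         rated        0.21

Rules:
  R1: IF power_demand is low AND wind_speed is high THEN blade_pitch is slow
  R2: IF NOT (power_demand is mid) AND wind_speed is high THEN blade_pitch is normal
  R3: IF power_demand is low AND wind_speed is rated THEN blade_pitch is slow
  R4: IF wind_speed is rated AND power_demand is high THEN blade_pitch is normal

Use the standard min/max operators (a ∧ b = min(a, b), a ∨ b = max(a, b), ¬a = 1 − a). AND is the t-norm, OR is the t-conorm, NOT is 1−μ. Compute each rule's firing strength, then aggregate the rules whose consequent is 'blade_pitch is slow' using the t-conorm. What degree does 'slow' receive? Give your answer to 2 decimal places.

R1: low=0.89, high=0.54; AND[min(a, b)] → w = 0.54
R2: ¬mid=1−0.07=0.93, high=0.54; AND[min(a, b)] → w = 0.54
R3: low=0.89, rated=0.21; AND[min(a, b)] → w = 0.21
R4: rated=0.21, high=0.60; AND[min(a, b)] → w = 0.21
Rules with consequent 'slow': {R1, R3} → strengths 0.54, 0.21
Aggregate via t-conorm [max(a, b)]: 0.54

0.54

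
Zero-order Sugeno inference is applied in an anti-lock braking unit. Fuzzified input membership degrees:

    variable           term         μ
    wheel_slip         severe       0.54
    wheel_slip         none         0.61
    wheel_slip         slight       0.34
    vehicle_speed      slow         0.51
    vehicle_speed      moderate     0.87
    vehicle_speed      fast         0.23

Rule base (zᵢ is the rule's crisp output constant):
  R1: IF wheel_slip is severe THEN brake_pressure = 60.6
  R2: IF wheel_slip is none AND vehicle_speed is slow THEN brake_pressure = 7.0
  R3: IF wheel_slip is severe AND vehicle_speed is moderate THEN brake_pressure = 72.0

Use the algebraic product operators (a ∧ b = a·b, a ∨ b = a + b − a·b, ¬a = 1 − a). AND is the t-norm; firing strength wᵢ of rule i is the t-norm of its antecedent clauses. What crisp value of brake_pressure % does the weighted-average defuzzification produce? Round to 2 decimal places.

52.03

R1 (z=60.6): severe=0.54 → w = 0.5400
R2 (z=7.0): none=0.61, slow=0.51; AND[a·b] → w = 0.3111
R3 (z=72.0): severe=0.54, moderate=0.87; AND[a·b] → w = 0.4698
Weighted average = (0.5400·60.6 + 0.3111·7.0 + 0.4698·72.0) / (0.5400 + 0.3111 + 0.4698)
  = 68.7273 / 1.3209 = 52.03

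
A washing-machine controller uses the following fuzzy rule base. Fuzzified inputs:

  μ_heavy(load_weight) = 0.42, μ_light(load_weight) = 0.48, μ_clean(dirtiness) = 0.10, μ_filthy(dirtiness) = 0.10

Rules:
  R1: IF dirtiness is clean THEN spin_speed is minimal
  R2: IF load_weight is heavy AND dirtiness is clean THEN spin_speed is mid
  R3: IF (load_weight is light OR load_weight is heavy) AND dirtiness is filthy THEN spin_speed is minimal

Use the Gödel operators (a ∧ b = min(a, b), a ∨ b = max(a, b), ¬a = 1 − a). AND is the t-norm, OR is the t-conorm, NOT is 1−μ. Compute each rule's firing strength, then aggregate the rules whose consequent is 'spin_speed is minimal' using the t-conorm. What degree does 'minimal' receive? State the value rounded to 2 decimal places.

R1: clean=0.10 → w = 0.10
R2: heavy=0.42, clean=0.10; AND[min(a, b)] → w = 0.10
R3: (light=0.48 OR heavy=0.42) = 0.48; AND[min(a, b)] with filthy=0.10 → w = 0.10
Rules with consequent 'minimal': {R1, R3} → strengths 0.10, 0.10
Aggregate via t-conorm [max(a, b)]: 0.10

0.10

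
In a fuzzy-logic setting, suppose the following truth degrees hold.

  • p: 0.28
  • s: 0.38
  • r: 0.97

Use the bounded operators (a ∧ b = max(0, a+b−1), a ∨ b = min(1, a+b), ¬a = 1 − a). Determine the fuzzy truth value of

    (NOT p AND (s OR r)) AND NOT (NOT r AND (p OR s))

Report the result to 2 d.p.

0.72

NOT p = 1 − 0.28 = 0.72
s OR r = min(1, a+b) on (0.38, 0.97) = 1.00
NOT p AND (s OR r) = max(0, a+b−1) on (0.72, 1.00) = 0.72
NOT r = 1 − 0.97 = 0.03
p OR s = min(1, a+b) on (0.28, 0.38) = 0.66
NOT r AND (p OR s) = max(0, a+b−1) on (0.03, 0.66) = 0.00
NOT (NOT r AND (p OR s)) = 1 − 0.00 = 1.00
(NOT p AND (s OR r)) AND NOT (NOT r AND (p OR s)) = max(0, a+b−1) on (0.72, 1.00) = 0.72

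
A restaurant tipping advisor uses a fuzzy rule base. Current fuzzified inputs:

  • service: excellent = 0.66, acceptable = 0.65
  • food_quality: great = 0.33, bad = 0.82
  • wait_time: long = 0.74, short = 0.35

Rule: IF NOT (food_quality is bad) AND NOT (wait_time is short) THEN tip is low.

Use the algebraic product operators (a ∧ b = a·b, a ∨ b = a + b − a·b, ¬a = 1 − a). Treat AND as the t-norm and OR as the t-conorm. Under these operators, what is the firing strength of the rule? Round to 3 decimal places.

firing strength: ¬bad=1−0.82=0.18, ¬short=1−0.35=0.65; AND[a·b] → w = 0.1170

0.117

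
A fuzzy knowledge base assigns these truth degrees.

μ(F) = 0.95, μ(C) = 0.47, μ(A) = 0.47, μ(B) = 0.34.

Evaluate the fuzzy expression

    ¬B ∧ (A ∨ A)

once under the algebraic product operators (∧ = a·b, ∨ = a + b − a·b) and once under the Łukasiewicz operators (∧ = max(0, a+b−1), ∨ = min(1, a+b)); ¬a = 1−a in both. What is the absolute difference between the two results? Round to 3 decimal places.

Under algebraic product:
  ¬B = 1 − 0.3400 = 0.6600
  A ∨ A = a + b − a·b on (0.4700, 0.4700) = 0.7191
  ¬B ∧ (A ∨ A) = a·b on (0.6600, 0.7191) = 0.4746
  → value = 0.4746
Under Łukasiewicz:
  ¬B = 1 − 0.34 = 0.66
  A ∨ A = min(1, a+b) on (0.47, 0.47) = 0.94
  ¬B ∧ (A ∨ A) = max(0, a+b−1) on (0.66, 0.94) = 0.60
  → value = 0.6000
|0.4746 − 0.6000| = 0.125

0.125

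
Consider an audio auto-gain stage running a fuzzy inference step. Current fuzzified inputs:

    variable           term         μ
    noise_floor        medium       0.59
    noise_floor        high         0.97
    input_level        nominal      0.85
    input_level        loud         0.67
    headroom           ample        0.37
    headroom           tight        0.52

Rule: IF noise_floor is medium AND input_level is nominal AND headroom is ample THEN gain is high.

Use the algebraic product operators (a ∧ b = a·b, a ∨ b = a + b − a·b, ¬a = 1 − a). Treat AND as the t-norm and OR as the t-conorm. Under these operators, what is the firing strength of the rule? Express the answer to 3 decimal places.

0.186

firing strength: medium=0.59, nominal=0.85, ample=0.37; AND[a·b] → w = 0.1856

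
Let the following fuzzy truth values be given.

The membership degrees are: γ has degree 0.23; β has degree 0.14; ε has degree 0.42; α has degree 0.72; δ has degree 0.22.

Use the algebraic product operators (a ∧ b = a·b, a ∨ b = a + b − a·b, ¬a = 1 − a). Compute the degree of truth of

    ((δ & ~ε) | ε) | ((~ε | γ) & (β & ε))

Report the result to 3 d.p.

0.514

~ε = 1 − 0.4200 = 0.5800
δ & ~ε = a·b on (0.2200, 0.5800) = 0.1276
(δ & ~ε) | ε = a + b − a·b on (0.1276, 0.4200) = 0.4940
~ε = 1 − 0.4200 = 0.5800
~ε | γ = a + b − a·b on (0.5800, 0.2300) = 0.6766
β & ε = a·b on (0.1400, 0.4200) = 0.0588
(~ε | γ) & (β & ε) = a·b on (0.6766, 0.0588) = 0.0398
((δ & ~ε) | ε) | ((~ε | γ) & (β & ε)) = a + b − a·b on (0.4940, 0.0398) = 0.5141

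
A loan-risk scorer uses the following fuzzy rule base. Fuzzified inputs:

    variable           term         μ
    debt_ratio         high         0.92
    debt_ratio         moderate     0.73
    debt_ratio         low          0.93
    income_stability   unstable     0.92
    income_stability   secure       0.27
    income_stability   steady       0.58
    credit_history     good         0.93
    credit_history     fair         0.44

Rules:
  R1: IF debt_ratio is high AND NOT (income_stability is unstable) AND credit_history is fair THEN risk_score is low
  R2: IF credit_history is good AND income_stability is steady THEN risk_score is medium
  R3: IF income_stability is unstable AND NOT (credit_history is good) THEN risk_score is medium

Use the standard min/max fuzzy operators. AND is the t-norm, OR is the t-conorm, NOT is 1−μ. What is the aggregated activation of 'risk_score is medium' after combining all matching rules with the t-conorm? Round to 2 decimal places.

0.58

R1: high=0.92, ¬unstable=1−0.92=0.08, fair=0.44; AND[min(a, b)] → w = 0.08
R2: good=0.93, steady=0.58; AND[min(a, b)] → w = 0.58
R3: unstable=0.92, ¬good=1−0.93=0.07; AND[min(a, b)] → w = 0.07
Rules with consequent 'medium': {R2, R3} → strengths 0.58, 0.07
Aggregate via t-conorm [max(a, b)]: 0.58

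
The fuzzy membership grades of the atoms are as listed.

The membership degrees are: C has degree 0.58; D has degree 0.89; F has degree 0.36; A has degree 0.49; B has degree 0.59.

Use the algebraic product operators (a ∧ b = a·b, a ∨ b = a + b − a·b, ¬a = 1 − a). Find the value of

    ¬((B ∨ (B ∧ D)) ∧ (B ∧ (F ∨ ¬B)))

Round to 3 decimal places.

B ∧ D = a·b on (0.5900, 0.8900) = 0.5251
B ∨ (B ∧ D) = a + b − a·b on (0.5900, 0.5251) = 0.8053
¬B = 1 − 0.5900 = 0.4100
F ∨ ¬B = a + b − a·b on (0.3600, 0.4100) = 0.6224
B ∧ (F ∨ ¬B) = a·b on (0.5900, 0.6224) = 0.3672
(B ∨ (B ∧ D)) ∧ (B ∧ (F ∨ ¬B)) = a·b on (0.8053, 0.3672) = 0.2957
¬((B ∨ (B ∧ D)) ∧ (B ∧ (F ∨ ¬B))) = 1 − 0.2957 = 0.7043

0.704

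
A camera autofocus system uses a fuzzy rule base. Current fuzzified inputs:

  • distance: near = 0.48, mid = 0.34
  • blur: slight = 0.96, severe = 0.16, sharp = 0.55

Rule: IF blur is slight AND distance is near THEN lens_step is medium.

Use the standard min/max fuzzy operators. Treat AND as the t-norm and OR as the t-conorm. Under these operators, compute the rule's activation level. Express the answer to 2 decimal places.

0.48

firing strength: slight=0.96, near=0.48; AND[min(a, b)] → w = 0.48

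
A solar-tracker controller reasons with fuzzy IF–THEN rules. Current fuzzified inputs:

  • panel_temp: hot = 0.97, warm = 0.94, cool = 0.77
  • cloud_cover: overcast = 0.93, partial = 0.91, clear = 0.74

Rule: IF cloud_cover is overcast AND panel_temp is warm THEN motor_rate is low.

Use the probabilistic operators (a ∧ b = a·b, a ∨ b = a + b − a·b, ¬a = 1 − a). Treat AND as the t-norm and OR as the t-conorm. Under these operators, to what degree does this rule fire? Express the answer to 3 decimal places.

firing strength: overcast=0.93, warm=0.94; AND[a·b] → w = 0.8742

0.874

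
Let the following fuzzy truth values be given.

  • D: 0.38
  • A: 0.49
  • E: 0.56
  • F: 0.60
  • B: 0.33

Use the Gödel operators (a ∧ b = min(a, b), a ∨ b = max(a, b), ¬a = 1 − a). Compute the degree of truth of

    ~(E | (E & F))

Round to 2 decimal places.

0.44

E & F = min(a, b) on (0.56, 0.60) = 0.56
E | (E & F) = max(a, b) on (0.56, 0.56) = 0.56
~(E | (E & F)) = 1 − 0.56 = 0.44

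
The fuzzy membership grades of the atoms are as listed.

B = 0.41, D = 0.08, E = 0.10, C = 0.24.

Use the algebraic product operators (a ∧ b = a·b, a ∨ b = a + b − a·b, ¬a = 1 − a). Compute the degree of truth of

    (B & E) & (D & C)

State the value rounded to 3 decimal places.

0.001

B & E = a·b on (0.4100, 0.1000) = 0.0410
D & C = a·b on (0.0800, 0.2400) = 0.0192
(B & E) & (D & C) = a·b on (0.0410, 0.0192) = 0.0008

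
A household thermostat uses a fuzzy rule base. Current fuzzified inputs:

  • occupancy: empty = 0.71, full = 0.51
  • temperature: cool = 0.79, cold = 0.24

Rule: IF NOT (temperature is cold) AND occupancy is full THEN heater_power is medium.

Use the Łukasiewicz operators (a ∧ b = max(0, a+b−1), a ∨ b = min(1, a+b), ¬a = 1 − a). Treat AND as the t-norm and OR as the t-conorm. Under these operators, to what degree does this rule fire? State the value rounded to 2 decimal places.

firing strength: ¬cold=1−0.24=0.76, full=0.51; AND[max(0, a+b−1)] → w = 0.27

0.27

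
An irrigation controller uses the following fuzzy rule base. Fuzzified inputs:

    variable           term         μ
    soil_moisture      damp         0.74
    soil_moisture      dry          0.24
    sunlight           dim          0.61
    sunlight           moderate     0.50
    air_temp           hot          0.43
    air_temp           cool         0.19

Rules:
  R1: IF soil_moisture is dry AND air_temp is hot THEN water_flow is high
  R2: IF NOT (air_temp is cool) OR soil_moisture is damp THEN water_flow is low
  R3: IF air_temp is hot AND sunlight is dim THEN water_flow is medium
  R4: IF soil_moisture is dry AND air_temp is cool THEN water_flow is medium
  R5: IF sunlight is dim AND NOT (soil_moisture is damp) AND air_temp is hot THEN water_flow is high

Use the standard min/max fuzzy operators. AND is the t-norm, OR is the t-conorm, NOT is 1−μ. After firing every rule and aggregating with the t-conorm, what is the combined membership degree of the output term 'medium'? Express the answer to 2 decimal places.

R1: dry=0.24, hot=0.43; AND[min(a, b)] → w = 0.24
R2: ¬cool=1−0.19=0.81, damp=0.74; OR[max(a, b)] → w = 0.81
R3: hot=0.43, dim=0.61; AND[min(a, b)] → w = 0.43
R4: dry=0.24, cool=0.19; AND[min(a, b)] → w = 0.19
R5: dim=0.61, ¬damp=1−0.74=0.26, hot=0.43; AND[min(a, b)] → w = 0.26
Rules with consequent 'medium': {R3, R4} → strengths 0.43, 0.19
Aggregate via t-conorm [max(a, b)]: 0.43

0.43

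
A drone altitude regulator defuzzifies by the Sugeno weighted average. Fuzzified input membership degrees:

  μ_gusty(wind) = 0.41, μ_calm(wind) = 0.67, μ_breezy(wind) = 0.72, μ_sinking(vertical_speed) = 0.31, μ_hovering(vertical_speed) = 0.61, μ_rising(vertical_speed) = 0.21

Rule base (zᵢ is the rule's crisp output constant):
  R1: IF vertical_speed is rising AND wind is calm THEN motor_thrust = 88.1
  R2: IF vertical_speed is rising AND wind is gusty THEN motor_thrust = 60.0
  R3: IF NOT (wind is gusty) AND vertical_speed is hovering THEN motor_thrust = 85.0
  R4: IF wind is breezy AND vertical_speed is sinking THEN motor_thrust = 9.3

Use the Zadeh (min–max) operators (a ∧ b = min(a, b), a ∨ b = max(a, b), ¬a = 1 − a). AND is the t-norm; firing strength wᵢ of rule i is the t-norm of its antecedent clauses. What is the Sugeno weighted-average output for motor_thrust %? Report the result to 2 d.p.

R1 (z=88.1): rising=0.21, calm=0.67; AND[min(a, b)] → w = 0.21
R2 (z=60.0): rising=0.21, gusty=0.41; AND[min(a, b)] → w = 0.21
R3 (z=85.0): ¬gusty=1−0.41=0.59, hovering=0.61; AND[min(a, b)] → w = 0.59
R4 (z=9.3): breezy=0.72, sinking=0.31; AND[min(a, b)] → w = 0.31
Weighted average = (0.21·88.1 + 0.21·60.0 + 0.59·85.0 + 0.31·9.3) / (0.21 + 0.21 + 0.59 + 0.31)
  = 84.1340 / 1.3200 = 63.74

63.74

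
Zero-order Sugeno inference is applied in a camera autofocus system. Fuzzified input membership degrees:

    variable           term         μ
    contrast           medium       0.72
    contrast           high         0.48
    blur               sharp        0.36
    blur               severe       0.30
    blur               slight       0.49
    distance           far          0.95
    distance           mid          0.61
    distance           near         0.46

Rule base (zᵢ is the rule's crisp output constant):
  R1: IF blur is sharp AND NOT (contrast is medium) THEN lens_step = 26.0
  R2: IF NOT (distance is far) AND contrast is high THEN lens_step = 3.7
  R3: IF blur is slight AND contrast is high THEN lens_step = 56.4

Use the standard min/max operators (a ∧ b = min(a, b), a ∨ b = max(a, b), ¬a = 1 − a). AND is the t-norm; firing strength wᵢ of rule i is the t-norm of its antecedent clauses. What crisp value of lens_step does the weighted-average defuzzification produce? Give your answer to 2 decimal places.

R1 (z=26.0): sharp=0.36, ¬medium=1−0.72=0.28; AND[min(a, b)] → w = 0.28
R2 (z=3.7): ¬far=1−0.95=0.05, high=0.48; AND[min(a, b)] → w = 0.05
R3 (z=56.4): slight=0.49, high=0.48; AND[min(a, b)] → w = 0.48
Weighted average = (0.28·26.0 + 0.05·3.7 + 0.48·56.4) / (0.28 + 0.05 + 0.48)
  = 34.5370 / 0.8100 = 42.64

42.64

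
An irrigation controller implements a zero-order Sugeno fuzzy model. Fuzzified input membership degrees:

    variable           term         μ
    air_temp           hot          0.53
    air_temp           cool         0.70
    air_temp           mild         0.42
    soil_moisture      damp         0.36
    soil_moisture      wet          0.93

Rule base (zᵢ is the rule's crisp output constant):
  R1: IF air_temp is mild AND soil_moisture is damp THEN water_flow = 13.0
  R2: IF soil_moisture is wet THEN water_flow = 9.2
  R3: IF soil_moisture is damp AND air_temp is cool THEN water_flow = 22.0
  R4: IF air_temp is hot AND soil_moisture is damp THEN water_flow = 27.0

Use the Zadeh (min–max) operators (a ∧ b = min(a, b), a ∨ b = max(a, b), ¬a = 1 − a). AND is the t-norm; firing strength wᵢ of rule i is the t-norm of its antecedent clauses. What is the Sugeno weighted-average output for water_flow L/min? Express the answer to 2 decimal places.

R1 (z=13.0): mild=0.42, damp=0.36; AND[min(a, b)] → w = 0.36
R2 (z=9.2): wet=0.93 → w = 0.93
R3 (z=22.0): damp=0.36, cool=0.70; AND[min(a, b)] → w = 0.36
R4 (z=27.0): hot=0.53, damp=0.36; AND[min(a, b)] → w = 0.36
Weighted average = (0.36·13.0 + 0.93·9.2 + 0.36·22.0 + 0.36·27.0) / (0.36 + 0.93 + 0.36 + 0.36)
  = 30.8760 / 2.0100 = 15.36

15.36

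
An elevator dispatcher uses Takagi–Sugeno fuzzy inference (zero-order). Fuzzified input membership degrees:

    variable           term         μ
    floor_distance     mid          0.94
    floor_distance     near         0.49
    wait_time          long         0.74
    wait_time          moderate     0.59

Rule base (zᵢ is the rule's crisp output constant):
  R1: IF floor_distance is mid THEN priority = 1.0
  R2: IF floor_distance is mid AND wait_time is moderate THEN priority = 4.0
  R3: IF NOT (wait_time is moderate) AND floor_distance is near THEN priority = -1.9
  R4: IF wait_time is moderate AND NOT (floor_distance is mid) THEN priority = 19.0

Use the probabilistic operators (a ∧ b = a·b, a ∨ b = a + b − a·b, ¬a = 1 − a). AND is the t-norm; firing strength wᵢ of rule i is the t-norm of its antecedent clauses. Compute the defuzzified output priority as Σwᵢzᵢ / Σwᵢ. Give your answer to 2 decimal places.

1.99

R1 (z=1.0): mid=0.94 → w = 0.9400
R2 (z=4.0): mid=0.94, moderate=0.59; AND[a·b] → w = 0.5546
R3 (z=-1.9): ¬moderate=1−0.59=0.41, near=0.49; AND[a·b] → w = 0.2009
R4 (z=19.0): moderate=0.59, ¬mid=1−0.94=0.06; AND[a·b] → w = 0.0354
Weighted average = (0.9400·1.0 + 0.5546·4.0 + 0.2009·-1.9 + 0.0354·19.0) / (0.9400 + 0.5546 + 0.2009 + 0.0354)
  = 3.4493 / 1.7309 = 1.99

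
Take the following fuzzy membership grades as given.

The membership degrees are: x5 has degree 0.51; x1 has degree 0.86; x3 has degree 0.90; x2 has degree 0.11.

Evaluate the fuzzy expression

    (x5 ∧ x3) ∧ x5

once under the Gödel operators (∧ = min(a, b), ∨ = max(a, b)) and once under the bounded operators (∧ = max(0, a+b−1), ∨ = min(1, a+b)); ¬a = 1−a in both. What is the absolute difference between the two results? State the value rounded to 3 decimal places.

0.510

Under Gödel:
  x5 ∧ x3 = min(a, b) on (0.51, 0.90) = 0.51
  (x5 ∧ x3) ∧ x5 = min(a, b) on (0.51, 0.51) = 0.51
  → value = 0.5100
Under bounded:
  x5 ∧ x3 = max(0, a+b−1) on (0.51, 0.90) = 0.41
  (x5 ∧ x3) ∧ x5 = max(0, a+b−1) on (0.41, 0.51) = 0.00
  → value = 0.0000
|0.5100 − 0.0000| = 0.510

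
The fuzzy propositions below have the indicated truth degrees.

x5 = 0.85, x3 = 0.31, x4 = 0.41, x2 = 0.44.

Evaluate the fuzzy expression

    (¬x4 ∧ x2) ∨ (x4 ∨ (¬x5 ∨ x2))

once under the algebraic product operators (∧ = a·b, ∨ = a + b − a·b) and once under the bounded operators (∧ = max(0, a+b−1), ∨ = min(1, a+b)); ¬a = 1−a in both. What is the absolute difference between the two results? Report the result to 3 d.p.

Under algebraic product:
  ¬x4 = 1 − 0.4100 = 0.5900
  ¬x4 ∧ x2 = a·b on (0.5900, 0.4400) = 0.2596
  ¬x5 = 1 − 0.8500 = 0.1500
  ¬x5 ∨ x2 = a + b − a·b on (0.1500, 0.4400) = 0.5240
  x4 ∨ (¬x5 ∨ x2) = a + b − a·b on (0.4100, 0.5240) = 0.7192
  (¬x4 ∧ x2) ∨ (x4 ∨ (¬x5 ∨ x2)) = a + b − a·b on (0.2596, 0.7192) = 0.7921
  → value = 0.7921
Under bounded:
  ¬x4 = 1 − 0.41 = 0.59
  ¬x4 ∧ x2 = max(0, a+b−1) on (0.59, 0.44) = 0.03
  ¬x5 = 1 − 0.85 = 0.15
  ¬x5 ∨ x2 = min(1, a+b) on (0.15, 0.44) = 0.59
  x4 ∨ (¬x5 ∨ x2) = min(1, a+b) on (0.41, 0.59) = 1.00
  (¬x4 ∧ x2) ∨ (x4 ∨ (¬x5 ∨ x2)) = min(1, a+b) on (0.03, 1.00) = 1.00
  → value = 1.0000
|0.7921 − 1.0000| = 0.208

0.208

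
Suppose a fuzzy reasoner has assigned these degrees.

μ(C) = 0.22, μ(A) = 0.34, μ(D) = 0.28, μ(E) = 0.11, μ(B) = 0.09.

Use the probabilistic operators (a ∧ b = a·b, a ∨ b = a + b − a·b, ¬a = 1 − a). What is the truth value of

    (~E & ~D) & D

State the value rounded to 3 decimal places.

~E = 1 − 0.1100 = 0.8900
~D = 1 − 0.2800 = 0.7200
~E & ~D = a·b on (0.8900, 0.7200) = 0.6408
(~E & ~D) & D = a·b on (0.6408, 0.2800) = 0.1794

0.179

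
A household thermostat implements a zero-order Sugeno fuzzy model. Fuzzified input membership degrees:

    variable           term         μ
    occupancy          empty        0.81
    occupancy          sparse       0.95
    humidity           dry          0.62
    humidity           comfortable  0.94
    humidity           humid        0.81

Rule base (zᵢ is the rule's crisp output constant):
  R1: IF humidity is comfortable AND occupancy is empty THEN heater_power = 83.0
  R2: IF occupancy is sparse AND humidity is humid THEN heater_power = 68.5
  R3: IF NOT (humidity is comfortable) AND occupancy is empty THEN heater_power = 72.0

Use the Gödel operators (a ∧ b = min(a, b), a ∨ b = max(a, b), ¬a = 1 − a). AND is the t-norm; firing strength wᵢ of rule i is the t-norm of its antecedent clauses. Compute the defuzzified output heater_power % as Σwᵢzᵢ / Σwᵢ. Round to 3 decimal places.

R1 (z=83.0): comfortable=0.94, empty=0.81; AND[min(a, b)] → w = 0.81
R2 (z=68.5): sparse=0.95, humid=0.81; AND[min(a, b)] → w = 0.81
R3 (z=72.0): ¬comfortable=1−0.94=0.06, empty=0.81; AND[min(a, b)] → w = 0.06
Weighted average = (0.81·83.0 + 0.81·68.5 + 0.06·72.0) / (0.81 + 0.81 + 0.06)
  = 127.0350 / 1.6800 = 75.616

75.616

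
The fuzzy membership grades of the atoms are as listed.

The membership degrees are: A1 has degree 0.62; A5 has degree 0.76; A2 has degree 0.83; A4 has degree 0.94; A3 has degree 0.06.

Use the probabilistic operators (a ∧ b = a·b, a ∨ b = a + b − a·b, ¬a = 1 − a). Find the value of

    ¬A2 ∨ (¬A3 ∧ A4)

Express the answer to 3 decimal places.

¬A2 = 1 − 0.8300 = 0.1700
¬A3 = 1 − 0.0600 = 0.9400
¬A3 ∧ A4 = a·b on (0.9400, 0.9400) = 0.8836
¬A2 ∨ (¬A3 ∧ A4) = a + b − a·b on (0.1700, 0.8836) = 0.9034

0.903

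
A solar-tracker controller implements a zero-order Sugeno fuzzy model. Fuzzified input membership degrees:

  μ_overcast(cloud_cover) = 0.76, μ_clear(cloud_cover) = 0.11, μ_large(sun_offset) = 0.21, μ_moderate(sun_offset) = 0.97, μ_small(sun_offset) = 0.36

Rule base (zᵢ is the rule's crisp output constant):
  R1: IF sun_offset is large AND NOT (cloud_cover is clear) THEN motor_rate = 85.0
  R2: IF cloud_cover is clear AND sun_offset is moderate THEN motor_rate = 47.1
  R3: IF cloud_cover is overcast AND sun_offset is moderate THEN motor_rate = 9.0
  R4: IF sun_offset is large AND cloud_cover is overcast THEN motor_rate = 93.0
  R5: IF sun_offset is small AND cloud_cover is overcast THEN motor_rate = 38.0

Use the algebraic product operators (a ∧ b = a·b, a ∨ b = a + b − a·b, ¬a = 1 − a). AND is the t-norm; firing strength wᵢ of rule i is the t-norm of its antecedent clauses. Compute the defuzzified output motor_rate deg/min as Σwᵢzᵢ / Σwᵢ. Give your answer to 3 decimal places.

R1 (z=85.0): large=0.21, ¬clear=1−0.11=0.89; AND[a·b] → w = 0.1869
R2 (z=47.1): clear=0.11, moderate=0.97; AND[a·b] → w = 0.1067
R3 (z=9.0): overcast=0.76, moderate=0.97; AND[a·b] → w = 0.7372
R4 (z=93.0): large=0.21, overcast=0.76; AND[a·b] → w = 0.1596
R5 (z=38.0): small=0.36, overcast=0.76; AND[a·b] → w = 0.2736
Weighted average = (0.1869·85.0 + 0.1067·47.1 + 0.7372·9.0 + 0.1596·93.0 + 0.2736·38.0) / (0.1869 + 0.1067 + 0.7372 + 0.1596 + 0.2736)
  = 52.7865 / 1.4640 = 36.056

36.056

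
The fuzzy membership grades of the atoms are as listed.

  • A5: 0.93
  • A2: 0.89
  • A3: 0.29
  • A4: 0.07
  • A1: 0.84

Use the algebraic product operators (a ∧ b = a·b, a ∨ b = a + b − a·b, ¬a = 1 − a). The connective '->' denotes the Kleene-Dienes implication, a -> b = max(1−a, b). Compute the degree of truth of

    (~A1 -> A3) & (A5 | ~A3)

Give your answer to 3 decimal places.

0.823

~A1 = 1 − 0.8400 = 0.1600
~A1 -> A3  [Kleene-Dienes: max(1−a, b)] with a=0.1600, b=0.2900 → 0.8400
~A3 = 1 − 0.2900 = 0.7100
A5 | ~A3 = a + b − a·b on (0.9300, 0.7100) = 0.9797
(~A1 -> A3) & (A5 | ~A3) = a·b on (0.8400, 0.9797) = 0.8229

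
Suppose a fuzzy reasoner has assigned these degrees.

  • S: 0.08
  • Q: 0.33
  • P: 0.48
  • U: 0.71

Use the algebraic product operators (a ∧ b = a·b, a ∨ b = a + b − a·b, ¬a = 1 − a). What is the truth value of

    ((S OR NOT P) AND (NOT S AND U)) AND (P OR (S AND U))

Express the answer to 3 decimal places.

0.186

NOT P = 1 − 0.4800 = 0.5200
S OR NOT P = a + b − a·b on (0.0800, 0.5200) = 0.5584
NOT S = 1 − 0.0800 = 0.9200
NOT S AND U = a·b on (0.9200, 0.7100) = 0.6532
(S OR NOT P) AND (NOT S AND U) = a·b on (0.5584, 0.6532) = 0.3647
S AND U = a·b on (0.0800, 0.7100) = 0.0568
P OR (S AND U) = a + b − a·b on (0.4800, 0.0568) = 0.5095
((S OR NOT P) AND (NOT S AND U)) AND (P OR (S AND U)) = a·b on (0.3647, 0.5095) = 0.1859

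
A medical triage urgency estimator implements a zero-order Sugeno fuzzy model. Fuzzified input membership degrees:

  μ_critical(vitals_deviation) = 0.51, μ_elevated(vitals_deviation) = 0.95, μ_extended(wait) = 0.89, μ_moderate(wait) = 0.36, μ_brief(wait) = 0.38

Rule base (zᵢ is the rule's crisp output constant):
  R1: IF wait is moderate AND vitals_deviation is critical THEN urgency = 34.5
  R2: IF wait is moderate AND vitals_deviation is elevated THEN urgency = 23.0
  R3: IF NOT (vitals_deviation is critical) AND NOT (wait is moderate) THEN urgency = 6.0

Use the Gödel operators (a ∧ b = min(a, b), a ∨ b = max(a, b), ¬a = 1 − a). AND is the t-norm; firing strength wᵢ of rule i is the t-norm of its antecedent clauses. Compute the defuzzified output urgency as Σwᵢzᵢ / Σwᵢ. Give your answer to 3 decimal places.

R1 (z=34.5): moderate=0.36, critical=0.51; AND[min(a, b)] → w = 0.36
R2 (z=23.0): moderate=0.36, elevated=0.95; AND[min(a, b)] → w = 0.36
R3 (z=6.0): ¬critical=1−0.51=0.49, ¬moderate=1−0.36=0.64; AND[min(a, b)] → w = 0.49
Weighted average = (0.36·34.5 + 0.36·23.0 + 0.49·6.0) / (0.36 + 0.36 + 0.49)
  = 23.6400 / 1.2100 = 19.537

19.537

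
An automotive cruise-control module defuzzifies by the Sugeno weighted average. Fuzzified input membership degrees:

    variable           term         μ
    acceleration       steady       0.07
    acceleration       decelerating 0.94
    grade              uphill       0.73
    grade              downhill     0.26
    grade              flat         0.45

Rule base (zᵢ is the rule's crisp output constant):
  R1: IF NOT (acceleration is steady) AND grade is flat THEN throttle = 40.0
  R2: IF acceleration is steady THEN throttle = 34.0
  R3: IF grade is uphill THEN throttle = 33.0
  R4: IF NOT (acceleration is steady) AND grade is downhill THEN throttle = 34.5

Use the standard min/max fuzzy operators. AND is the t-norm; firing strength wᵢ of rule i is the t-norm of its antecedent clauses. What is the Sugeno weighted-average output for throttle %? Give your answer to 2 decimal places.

35.39

R1 (z=40.0): ¬steady=1−0.07=0.93, flat=0.45; AND[min(a, b)] → w = 0.45
R2 (z=34.0): steady=0.07 → w = 0.07
R3 (z=33.0): uphill=0.73 → w = 0.73
R4 (z=34.5): ¬steady=1−0.07=0.93, downhill=0.26; AND[min(a, b)] → w = 0.26
Weighted average = (0.45·40.0 + 0.07·34.0 + 0.73·33.0 + 0.26·34.5) / (0.45 + 0.07 + 0.73 + 0.26)
  = 53.4400 / 1.5100 = 35.39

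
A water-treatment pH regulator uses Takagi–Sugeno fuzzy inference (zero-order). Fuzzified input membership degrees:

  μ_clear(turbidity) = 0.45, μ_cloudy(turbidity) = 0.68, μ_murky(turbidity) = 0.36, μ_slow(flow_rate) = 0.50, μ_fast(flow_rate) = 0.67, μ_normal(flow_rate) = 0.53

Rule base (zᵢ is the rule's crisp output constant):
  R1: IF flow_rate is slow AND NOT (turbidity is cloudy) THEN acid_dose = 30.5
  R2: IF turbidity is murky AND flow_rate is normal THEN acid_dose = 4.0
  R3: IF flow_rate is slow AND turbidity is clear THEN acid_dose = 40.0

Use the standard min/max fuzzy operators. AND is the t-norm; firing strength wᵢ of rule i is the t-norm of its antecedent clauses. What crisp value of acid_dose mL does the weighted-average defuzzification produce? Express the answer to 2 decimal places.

R1 (z=30.5): slow=0.50, ¬cloudy=1−0.68=0.32; AND[min(a, b)] → w = 0.32
R2 (z=4.0): murky=0.36, normal=0.53; AND[min(a, b)] → w = 0.36
R3 (z=40.0): slow=0.50, clear=0.45; AND[min(a, b)] → w = 0.45
Weighted average = (0.32·30.5 + 0.36·4.0 + 0.45·40.0) / (0.32 + 0.36 + 0.45)
  = 29.2000 / 1.1300 = 25.84

25.84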